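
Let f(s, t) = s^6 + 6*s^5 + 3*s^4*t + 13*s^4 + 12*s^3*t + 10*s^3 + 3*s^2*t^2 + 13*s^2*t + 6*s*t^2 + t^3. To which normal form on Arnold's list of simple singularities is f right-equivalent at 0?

D_{4}

The Hessian of f at 0 is [[0, 0], [0, 0]] with rank 0, so corank 2. A Groebner basis of the Jacobian ideal J(f) in C{s,t} is {t^3, s^2 - 3*t^2/11, s*t + 6*t^2/11}; counting standard monomials gives mu = 4. Corank 2; j^3 = (2*s + t)*(5*s^2 + 4*s*t + t^2) splits into three distinct lines over C (the quadratic factor has nonzero discriminant), so D_4.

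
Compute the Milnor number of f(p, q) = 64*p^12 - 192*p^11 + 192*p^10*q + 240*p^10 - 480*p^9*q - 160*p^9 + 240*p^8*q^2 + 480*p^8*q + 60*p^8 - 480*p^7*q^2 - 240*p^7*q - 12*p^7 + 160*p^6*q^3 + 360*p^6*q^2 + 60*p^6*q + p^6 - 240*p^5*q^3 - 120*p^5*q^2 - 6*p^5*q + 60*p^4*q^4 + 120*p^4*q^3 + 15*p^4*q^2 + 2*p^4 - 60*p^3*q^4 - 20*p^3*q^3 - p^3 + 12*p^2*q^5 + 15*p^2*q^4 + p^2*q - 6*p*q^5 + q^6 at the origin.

The Hessian of f at 0 has rank 0. Corank 2; j^3 = -p^2*(p - q) has shape L^2 M (L != M), so D-series; mu = 7 gives D_7.

7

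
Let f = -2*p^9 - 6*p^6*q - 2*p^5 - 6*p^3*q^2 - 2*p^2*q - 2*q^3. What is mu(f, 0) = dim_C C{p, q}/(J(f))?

4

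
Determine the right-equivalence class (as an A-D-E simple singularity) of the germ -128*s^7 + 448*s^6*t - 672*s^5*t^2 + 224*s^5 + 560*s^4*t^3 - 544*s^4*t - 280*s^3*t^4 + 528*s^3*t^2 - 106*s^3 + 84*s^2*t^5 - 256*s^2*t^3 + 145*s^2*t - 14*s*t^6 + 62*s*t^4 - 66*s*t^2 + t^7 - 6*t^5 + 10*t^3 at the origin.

D4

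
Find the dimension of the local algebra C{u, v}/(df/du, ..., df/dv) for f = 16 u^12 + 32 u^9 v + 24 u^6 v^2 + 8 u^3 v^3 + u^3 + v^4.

6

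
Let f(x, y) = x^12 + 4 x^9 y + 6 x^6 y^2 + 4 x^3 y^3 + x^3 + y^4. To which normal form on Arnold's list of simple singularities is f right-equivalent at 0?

E6

The Hessian of f at 0 is [[0, 0], [0, 0]] with rank 0, so corank 2. A Groebner basis of the Jacobian ideal J(f) in C{x,y} is {y^3, x^2}; counting standard monomials gives mu = 6. Corank 2; j^3 = x^3 is a perfect cube, so E-series; the 4-jet and mu = 6 give E_6.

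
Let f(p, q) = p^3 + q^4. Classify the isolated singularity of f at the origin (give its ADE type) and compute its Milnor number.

Type E_6, Milnor number mu = 6.

The Hessian of f at 0 has rank 0. Corank 2; j^3 = p^3 is a perfect cube, so E-series; the 4-jet and mu = 6 give E_6.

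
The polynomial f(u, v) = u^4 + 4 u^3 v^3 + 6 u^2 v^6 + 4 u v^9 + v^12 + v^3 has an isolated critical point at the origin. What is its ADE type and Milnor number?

Type E6, Milnor number mu = 6.

The Hessian of f at 0 is [[0, 0], [0, 0]] with rank 0, so corank 2. A Groebner basis of the Jacobian ideal J(f) in C{u,v} is {u^3, v^2}; counting standard monomials gives mu = 6. Corank 2; j^3 = v^3 is a perfect cube, so E-series; the 4-jet and mu = 6 give E_6.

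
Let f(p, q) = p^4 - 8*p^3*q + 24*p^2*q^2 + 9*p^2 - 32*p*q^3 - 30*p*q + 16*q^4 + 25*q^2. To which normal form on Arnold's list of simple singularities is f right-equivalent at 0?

The Hessian of f at 0 has rank 1. Corank 1: A-series; mu = 3 gives A_3.

A3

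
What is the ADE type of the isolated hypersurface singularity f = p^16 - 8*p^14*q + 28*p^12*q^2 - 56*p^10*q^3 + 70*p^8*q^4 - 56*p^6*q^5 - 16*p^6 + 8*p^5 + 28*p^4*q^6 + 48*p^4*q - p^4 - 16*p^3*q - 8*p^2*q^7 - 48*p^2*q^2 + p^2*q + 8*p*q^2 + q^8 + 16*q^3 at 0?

D9

The Hessian of f at 0 has rank 0. Corank 2; j^3 = q*(p + 4*q)^2 has shape L^2 M (L != M), so D-series; mu = 9 gives D_9.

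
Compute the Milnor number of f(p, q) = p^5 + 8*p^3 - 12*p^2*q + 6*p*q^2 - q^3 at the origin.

8

The Hessian of f at 0 has rank 0. Corank 2; j^3 = (2*p - q)^3 is a perfect cube, so E-series; the 5-jet and mu = 8 give E_8.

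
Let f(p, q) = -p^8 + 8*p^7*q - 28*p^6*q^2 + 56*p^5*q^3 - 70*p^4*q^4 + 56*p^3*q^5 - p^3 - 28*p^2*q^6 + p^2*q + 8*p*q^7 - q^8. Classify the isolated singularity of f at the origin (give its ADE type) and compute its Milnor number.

Type D9, Milnor number mu = 9.

The Hessian of f at 0 has rank 0. Corank 2; j^3 = -p^2*(p - q) has shape L^2 M (L != M), so D-series; mu = 9 gives D_9.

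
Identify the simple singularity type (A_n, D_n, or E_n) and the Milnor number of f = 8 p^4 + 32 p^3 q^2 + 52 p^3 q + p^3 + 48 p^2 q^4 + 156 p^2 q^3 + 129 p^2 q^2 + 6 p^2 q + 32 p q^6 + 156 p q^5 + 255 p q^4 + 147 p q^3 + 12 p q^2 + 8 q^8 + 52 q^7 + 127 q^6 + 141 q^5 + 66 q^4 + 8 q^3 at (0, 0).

The Hessian of f at 0 is [[0, 0], [0, 0]] with rank 0, so corank 2. A Groebner basis of the Jacobian ideal J(f) in C{p,q} is {p^2/3 + 4*p*q/3 + q^4 - q^3/9 + 4*q^2/3, p^3 + 2*p^2/3 + 8*p*q/3 + 70*q^3/9 + 8*q^2/3, p^2*q - p^2/3 - 4*p*q/3 - 35*q^3/9 - 4*q^2/3, p^2/9 + p*q^2 + 4*p*q/9 + 53*q^3/27 + 4*q^2/9}; counting standard monomials gives mu = 7. Corank 2; j^3 = (p + 2*q)^3 is a perfect cube, so E-series; the 4-jet and mu = 7 give E_7.

Type E7, Milnor number mu = 7.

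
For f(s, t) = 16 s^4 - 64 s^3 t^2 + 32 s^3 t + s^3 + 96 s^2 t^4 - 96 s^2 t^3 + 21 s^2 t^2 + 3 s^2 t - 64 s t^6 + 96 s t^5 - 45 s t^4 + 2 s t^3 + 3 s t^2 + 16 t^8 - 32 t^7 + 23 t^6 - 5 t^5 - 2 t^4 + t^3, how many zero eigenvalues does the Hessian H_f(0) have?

2

The Hessian at 0 is [[0, 0], [0, 0]] of rank 0; hence corank 2.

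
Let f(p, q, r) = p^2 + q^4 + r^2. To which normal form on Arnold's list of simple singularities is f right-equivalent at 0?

A3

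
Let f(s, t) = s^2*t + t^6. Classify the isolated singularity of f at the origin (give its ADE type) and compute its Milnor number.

Type D_7, Milnor number mu = 7.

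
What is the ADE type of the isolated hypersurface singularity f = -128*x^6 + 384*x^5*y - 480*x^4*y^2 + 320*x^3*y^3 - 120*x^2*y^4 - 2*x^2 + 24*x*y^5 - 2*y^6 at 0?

A_{5}

The Hessian of f at 0 has rank 1. Corank 1: A-series; mu = 5 gives A_5.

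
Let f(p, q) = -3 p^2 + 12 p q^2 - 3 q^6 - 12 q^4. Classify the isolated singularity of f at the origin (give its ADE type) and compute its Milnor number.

Type A_5, Milnor number mu = 5.

The Hessian of f at 0 has rank 1. Corank 1: A-series; mu = 5 gives A_5.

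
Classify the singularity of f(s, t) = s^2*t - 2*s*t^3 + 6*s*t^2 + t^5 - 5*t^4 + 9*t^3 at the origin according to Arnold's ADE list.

The Hessian of f at 0 is [[0, 0], [0, 0]] with rank 0, so corank 2. A Groebner basis of the Jacobian ideal J(f) in C{s,t} is {s*t^2 + 3*s*t + 9*t^2, -s*t + t^3 - 3*t^2, s^2 + 10*s*t + 21*t^2}; counting standard monomials gives mu = 5. Corank 2; j^3 = t*(s + 3*t)^2 has shape L^2 M (L != M), so D-series; mu = 5 gives D_5.

D5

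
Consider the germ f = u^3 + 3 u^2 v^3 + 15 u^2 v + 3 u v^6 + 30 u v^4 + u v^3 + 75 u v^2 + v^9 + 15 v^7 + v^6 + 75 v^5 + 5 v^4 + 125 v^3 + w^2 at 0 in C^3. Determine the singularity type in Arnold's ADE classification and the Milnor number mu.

The Hessian of f at 0 has rank 1. Corank 2; j^3 = (u + 5*v)^3 is a perfect cube, so E-series; the 4-jet and mu = 7 give E_7.

Type E_7, Milnor number mu = 7.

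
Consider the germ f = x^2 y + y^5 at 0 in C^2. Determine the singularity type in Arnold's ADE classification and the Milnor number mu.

Type D6, Milnor number mu = 6.

The Hessian of f at 0 is [[0, 0], [0, 0]] with rank 0, so corank 2. A Groebner basis of the Jacobian ideal J(f) in C{x,y} is {x^2/5 + y^4, x^3, x*y}; counting standard monomials gives mu = 6. Corank 2; j^3 = x^2*y has shape L^2 M (L != M), so D-series; mu = 6 gives D_6.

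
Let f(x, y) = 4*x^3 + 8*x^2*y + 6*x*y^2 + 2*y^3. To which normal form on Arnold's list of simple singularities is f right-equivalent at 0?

D_4

The Hessian of f at 0 is [[0, 0], [0, 0]] with rank 0, so corank 2. A Groebner basis of the Jacobian ideal J(f) in C{x,y} is {y^3, x^2 - 3*y^2/2, x*y + 3*y^2/2}; counting standard monomials gives mu = 4. Corank 2; j^3 = 2*(x + y)*(2*x^2 + 2*x*y + y^2) splits into three distinct lines over C (the quadratic factor has nonzero discriminant), so D_4.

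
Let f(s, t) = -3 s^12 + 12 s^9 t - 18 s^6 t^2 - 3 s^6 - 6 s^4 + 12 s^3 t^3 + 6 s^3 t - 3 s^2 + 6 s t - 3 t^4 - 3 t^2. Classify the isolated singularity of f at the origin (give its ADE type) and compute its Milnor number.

Type A_{3}, Milnor number mu = 3.

The Hessian of f at 0 is [[-6, 6], [6, -6]] with rank 1, so corank 1. A Groebner basis of the Jacobian ideal J(f) in C{s,t} is {t^3, s - t}; counting standard monomials gives mu = 3. Corank 1: A-series; mu = 3 gives A_3.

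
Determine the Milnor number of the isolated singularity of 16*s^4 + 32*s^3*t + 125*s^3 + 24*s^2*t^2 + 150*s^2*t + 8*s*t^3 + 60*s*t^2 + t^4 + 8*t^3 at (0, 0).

6

The Hessian of f at 0 is [[0, 0], [0, 0]] with rank 0, so corank 2. A Groebner basis of the Jacobian ideal J(f) in C{s,t} is {t^4, s*t^2 + 13*t^3/30, s^2 + 4*s*t/5 + 4*t^2/25}; counting standard monomials gives mu = 6. Corank 2; j^3 = (5*s + 2*t)^3 is a perfect cube, so E-series; the 4-jet and mu = 6 give E_6.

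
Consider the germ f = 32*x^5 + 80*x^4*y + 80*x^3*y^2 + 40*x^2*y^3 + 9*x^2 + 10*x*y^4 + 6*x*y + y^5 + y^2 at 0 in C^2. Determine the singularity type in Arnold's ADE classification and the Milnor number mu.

The Hessian of f at 0 is [[18, 6], [6, 2]] with rank 1, so corank 1. A Groebner basis of the Jacobian ideal J(f) in C{x,y} is {y^4, x + y/3}; counting standard monomials gives mu = 4. Corank 1: A-series; mu = 4 gives A_4.

Type A_4, Milnor number mu = 4.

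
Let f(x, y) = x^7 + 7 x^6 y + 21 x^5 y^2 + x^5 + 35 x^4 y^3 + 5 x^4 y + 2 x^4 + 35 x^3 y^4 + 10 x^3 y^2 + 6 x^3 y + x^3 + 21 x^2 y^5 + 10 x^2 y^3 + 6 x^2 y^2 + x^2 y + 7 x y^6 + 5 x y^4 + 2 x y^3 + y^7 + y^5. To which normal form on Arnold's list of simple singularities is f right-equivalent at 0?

The Hessian of f at 0 has rank 0. Corank 2; j^3 = x^2*(x + y) has shape L^2 M (L != M), so D-series; mu = 8 gives D_8.

D_8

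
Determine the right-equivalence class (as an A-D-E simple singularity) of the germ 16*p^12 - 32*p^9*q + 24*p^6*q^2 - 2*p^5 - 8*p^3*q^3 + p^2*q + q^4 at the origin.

The Hessian of f at 0 has rank 0. Corank 2; j^3 = p^2*q has shape L^2 M (L != M), so D-series; mu = 5 gives D_5.

D5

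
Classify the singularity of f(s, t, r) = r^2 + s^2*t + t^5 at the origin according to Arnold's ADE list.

The Hessian of f at 0 is [[0, 0, 0], [0, 0, 0], [0, 0, 2]] with rank 1, so corank 2. A Groebner basis of the Jacobian ideal J(f) in C{s,t,r} is {s^2/5 + t^4, s^3, s*t, r}; counting standard monomials gives mu = 6. Corank 2; j^3 = s^2*t has shape L^2 M (L != M), so D-series; mu = 6 gives D_6.

D_{6}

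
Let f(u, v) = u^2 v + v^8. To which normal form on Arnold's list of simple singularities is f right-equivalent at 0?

The Hessian of f at 0 has rank 0. Corank 2; j^3 = u^2*v has shape L^2 M (L != M), so D-series; mu = 9 gives D_9.

D_9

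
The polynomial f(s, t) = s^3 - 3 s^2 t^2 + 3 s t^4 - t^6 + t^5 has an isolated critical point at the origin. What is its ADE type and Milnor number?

Type E_{8}, Milnor number mu = 8.

The Hessian of f at 0 has rank 0. Corank 2; j^3 = s^3 is a perfect cube, so E-series; the 5-jet and mu = 8 give E_8.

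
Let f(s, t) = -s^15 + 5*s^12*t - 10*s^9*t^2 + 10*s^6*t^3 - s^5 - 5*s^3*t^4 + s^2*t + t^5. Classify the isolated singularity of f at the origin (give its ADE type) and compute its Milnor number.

Type D_{6}, Milnor number mu = 6.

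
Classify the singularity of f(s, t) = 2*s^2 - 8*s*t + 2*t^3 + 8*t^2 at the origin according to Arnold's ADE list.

The Hessian of f at 0 has rank 1. Corank 1: A-series; mu = 2 gives A_2.

A2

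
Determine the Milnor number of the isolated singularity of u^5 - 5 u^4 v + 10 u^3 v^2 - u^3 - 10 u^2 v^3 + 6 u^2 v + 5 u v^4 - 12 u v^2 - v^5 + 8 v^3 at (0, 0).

The Hessian of f at 0 is [[0, 0], [0, 0]] with rank 0, so corank 2. A Groebner basis of the Jacobian ideal J(f) in C{u,v} is {v^5, u*v^3 - 7*v^4/4, u^2 - 4*u*v + 4*v^2}; counting standard monomials gives mu = 8. Corank 2; j^3 = -(u - 2*v)^3 is a perfect cube, so E-series; the 5-jet and mu = 8 give E_8.

8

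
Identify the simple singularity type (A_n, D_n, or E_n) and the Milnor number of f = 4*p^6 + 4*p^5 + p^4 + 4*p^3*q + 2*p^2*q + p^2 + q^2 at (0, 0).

The Hessian of f at 0 is [[2, 0], [0, 2]] with rank 2, so corank 0. A Groebner basis of the Jacobian ideal J(f) in C{p,q} is {p, q}; counting standard monomials gives mu = 1. Corank 0: nondegenerate Morse point, so A_1.

Type A1, Milnor number mu = 1.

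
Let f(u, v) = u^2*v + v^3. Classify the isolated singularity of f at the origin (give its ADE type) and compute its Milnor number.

The Hessian of f at 0 has rank 0. Corank 2; j^3 = v*(u^2 + v^2) splits into three distinct lines over C (the quadratic factor has nonzero discriminant), so D_4.

Type D_{4}, Milnor number mu = 4.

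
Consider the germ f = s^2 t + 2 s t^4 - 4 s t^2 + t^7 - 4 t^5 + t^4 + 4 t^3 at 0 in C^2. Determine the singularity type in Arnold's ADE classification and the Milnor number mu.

Type D5, Milnor number mu = 5.

The Hessian of f at 0 has rank 0. Corank 2; j^3 = t*(s - 2*t)^2 has shape L^2 M (L != M), so D-series; mu = 5 gives D_5.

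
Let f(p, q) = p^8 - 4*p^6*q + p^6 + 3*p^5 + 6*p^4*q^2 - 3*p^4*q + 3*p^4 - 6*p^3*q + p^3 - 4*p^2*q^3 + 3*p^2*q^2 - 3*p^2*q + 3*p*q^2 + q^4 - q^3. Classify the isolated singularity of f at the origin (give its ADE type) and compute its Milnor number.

The Hessian of f at 0 is [[0, 0], [0, 0]] with rank 0, so corank 2. A Groebner basis of the Jacobian ideal J(f) in C{p,q} is {p^3 + 3*p^2/2 - 3*p*q + 3*q^2/2, p^2*q + p^2 - 2*p*q + q^2, p^2/2 + p*q^2 - p*q + q^2/2, q^3}; counting standard monomials gives mu = 6. Corank 2; j^3 = (p - q)^3 is a perfect cube, so E-series; the 4-jet and mu = 6 give E_6.

Type E6, Milnor number mu = 6.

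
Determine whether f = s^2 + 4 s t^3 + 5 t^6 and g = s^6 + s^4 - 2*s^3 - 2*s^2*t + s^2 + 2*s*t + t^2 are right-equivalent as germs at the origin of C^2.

The Hessian of f at 0 is [[2, 0], [0, 0]] with rank 1, so corank 1. A Groebner basis of the Jacobian ideal J(f) in C{s,t} is {s*t^2, s/2 + t^3, s^2}; counting standard monomials gives mu = 5. Corank 1: A-series; mu = 5 gives A_5. The Hessian of g at 0 is [[2, 2], [2, 2]] with rank 1, so corank 1. A Groebner basis of the Jacobian ideal J(g) in C{s,t} is {s*t^2 + 3*s*t + s + 2*t^2 + t, -5*s*t - 2*s + t^3 - 3*t^2 - 2*t, s^2 - s - t}; counting standard monomials gives mu = 5. Corank 1: A-series; mu = 5 gives A_5. Both have type A_5, hence right-equivalent.

Yes.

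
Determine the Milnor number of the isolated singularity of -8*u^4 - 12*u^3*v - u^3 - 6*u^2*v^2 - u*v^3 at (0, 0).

The Hessian of f at 0 is [[0, 0], [0, 0]] with rank 0, so corank 2. A Groebner basis of the Jacobian ideal J(f) in C{u,v} is {3*u^2/4 + v^4 + v^3/4, u^3, u^2*v - u^2/4 - v^3/12, u^2 + u*v^2 + v^3/3}; counting standard monomials gives mu = 7. Corank 2; j^3 = -u^3 is a perfect cube, so E-series; the 4-jet and mu = 7 give E_7.

7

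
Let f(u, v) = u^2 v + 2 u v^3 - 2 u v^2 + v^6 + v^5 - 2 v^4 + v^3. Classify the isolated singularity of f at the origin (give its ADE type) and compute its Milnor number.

The Hessian of f at 0 is [[0, 0], [0, 0]] with rank 0, so corank 2. A Groebner basis of the Jacobian ideal J(f) in C{u,v} is {u^3 + u^2/2 - 5*u*v^2/2 - 5*u*v/2 + 2*v^2, u^2*v + u^2/6 - 11*u*v^2/6 - 7*u*v/6 + v^2, u*v + v^3 - v^2}; counting standard monomials gives mu = 7. Corank 2; j^3 = v*(u - v)^2 has shape L^2 M (L != M), so D-series; mu = 7 gives D_7.

Type D7, Milnor number mu = 7.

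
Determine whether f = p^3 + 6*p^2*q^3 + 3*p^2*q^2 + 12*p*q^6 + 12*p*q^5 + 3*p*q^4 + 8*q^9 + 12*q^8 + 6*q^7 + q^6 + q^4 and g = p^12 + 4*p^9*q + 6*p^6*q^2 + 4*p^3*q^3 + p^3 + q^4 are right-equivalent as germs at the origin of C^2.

Yes.

The Hessian of f at 0 is [[0, 0], [0, 0]] with rank 0, so corank 2. A Groebner basis of the Jacobian ideal J(f) in C{p,q} is {p^3, p^2*q, p^2/2 + p*q^2, q^3}; counting standard monomials gives mu = 6. Corank 2; j^3 = p^3 is a perfect cube, so E-series; the 4-jet and mu = 6 give E_6. The Hessian of g at 0 is [[0, 0], [0, 0]] with rank 0, so corank 2. A Groebner basis of the Jacobian ideal J(g) in C{p,q} is {q^3, p^2}; counting standard monomials gives mu = 6. Corank 2; j^3 = p^3 is a perfect cube, so E-series; the 4-jet and mu = 6 give E_6. Both have type E_6, hence right-equivalent.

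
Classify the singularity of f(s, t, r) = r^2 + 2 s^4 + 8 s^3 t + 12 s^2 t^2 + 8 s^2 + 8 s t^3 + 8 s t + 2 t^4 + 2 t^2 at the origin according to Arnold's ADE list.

A_{3}

The Hessian of f at 0 is [[16, 8, 0], [8, 4, 0], [0, 0, 2]] with rank 2, so corank 1. A Groebner basis of the Jacobian ideal J(f) in C{s,t,r} is {t^3, s + t/2, r}; counting standard monomials gives mu = 3. Corank 1: A-series; mu = 3 gives A_3.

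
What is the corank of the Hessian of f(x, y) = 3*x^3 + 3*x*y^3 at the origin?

The Hessian at 0 is [[0, 0], [0, 0]] of rank 0; hence corank 2.

2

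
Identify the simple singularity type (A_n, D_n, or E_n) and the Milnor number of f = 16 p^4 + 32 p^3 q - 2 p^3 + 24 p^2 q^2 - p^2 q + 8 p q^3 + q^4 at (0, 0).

Type D_5, Milnor number mu = 5.

The Hessian of f at 0 has rank 0. Corank 2; j^3 = -p^2*(2*p + q) has shape L^2 M (L != M), so D-series; mu = 5 gives D_5.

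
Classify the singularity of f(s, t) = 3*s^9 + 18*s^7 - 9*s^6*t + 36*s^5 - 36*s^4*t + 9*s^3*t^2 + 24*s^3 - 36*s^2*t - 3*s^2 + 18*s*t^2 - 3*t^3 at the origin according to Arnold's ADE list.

A_{2}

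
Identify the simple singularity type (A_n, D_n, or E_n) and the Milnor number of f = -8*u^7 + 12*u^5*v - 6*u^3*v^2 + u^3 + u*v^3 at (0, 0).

Type E_7, Milnor number mu = 7.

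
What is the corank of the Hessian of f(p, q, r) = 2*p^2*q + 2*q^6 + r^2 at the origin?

2

The Hessian at 0 is [[0, 0, 0], [0, 0, 0], [0, 0, 2]] of rank 1; hence corank 2.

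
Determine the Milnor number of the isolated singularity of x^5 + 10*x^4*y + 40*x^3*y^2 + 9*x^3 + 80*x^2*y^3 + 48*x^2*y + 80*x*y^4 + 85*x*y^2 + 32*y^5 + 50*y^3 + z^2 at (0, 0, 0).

The Hessian of f at 0 has rank 1. Corank 2; j^3 = (x + 2*y)*(3*x + 5*y)^2 has shape L^2 M (L != M), so D-series; mu = 6 gives D_6.

6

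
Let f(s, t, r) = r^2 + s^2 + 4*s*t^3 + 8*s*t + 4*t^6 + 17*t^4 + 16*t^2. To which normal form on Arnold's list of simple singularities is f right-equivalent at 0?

The Hessian of f at 0 is [[2, 8, 0], [8, 32, 0], [0, 0, 2]] with rank 2, so corank 1. A Groebner basis of the Jacobian ideal J(f) in C{s,t,r} is {t^3, s + 4*t, r}; counting standard monomials gives mu = 3. Corank 1: A-series; mu = 3 gives A_3.

A_{3}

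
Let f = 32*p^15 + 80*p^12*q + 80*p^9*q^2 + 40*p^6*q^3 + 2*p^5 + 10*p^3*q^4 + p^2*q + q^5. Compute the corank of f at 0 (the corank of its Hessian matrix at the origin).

2

The Hessian at 0 is [[0, 0], [0, 0]] of rank 0; hence corank 2.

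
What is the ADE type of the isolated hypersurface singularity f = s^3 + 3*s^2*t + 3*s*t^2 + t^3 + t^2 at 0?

The Hessian of f at 0 has rank 1. Corank 1: A-series; mu = 2 gives A_2.

A_2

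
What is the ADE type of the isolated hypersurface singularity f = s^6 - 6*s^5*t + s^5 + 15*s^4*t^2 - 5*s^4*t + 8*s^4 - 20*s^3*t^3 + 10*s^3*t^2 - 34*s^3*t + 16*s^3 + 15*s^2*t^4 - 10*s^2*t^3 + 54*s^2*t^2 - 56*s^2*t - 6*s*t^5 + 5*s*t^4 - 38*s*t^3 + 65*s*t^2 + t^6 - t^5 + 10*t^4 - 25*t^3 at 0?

The Hessian of f at 0 is [[0, 0], [0, 0]] with rank 0, so corank 2. A Groebner basis of the Jacobian ideal J(f) in C{s,t} is {-77824*s^2/75 + 55296*s*t/25 + t^4 - 448*t^3/75 - 17152*t^2/15, s^3 + 468*s^2/5 - 1041*s*t/5 - 31*t^3/20 + 114*t^2, s^2*t + 3712*s^2/75 - 2748*s*t/25 - 101*t^3/75 + 901*t^2/15, 1472*s^2/75 + s*t^2 - 1088*s*t/25 - 349*t^3/300 + 356*t^2/15}; counting standard monomials gives mu = 7. Corank 2; j^3 = (s - t)*(4*s - 5*t)^2 has shape L^2 M (L != M), so D-series; mu = 7 gives D_7.

D7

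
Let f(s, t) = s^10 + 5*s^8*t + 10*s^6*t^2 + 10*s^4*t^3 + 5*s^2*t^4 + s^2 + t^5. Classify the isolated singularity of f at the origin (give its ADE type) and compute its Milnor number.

Type A4, Milnor number mu = 4.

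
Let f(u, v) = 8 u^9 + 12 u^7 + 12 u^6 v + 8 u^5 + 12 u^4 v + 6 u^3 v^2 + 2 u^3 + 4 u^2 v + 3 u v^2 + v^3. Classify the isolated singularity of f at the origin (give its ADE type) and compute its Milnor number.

The Hessian of f at 0 has rank 0. Corank 2; j^3 = (u + v)*(2*u^2 + 2*u*v + v^2) splits into three distinct lines over C (the quadratic factor has nonzero discriminant), so D_4.

Type D4, Milnor number mu = 4.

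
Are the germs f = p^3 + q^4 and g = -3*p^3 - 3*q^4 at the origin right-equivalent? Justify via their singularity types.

Yes.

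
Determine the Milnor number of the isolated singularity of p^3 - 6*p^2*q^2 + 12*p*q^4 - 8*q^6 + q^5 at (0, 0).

8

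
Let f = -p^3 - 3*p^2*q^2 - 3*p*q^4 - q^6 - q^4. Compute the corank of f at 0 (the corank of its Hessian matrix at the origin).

The Hessian at 0 is [[0, 0], [0, 0]] of rank 0; hence corank 2.

2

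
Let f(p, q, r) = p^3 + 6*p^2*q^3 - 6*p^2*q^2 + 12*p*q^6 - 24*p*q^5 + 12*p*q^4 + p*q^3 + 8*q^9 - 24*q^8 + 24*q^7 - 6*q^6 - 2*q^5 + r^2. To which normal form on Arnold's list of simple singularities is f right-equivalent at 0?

E_7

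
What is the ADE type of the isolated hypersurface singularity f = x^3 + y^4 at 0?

The Hessian of f at 0 has rank 0. Corank 2; j^3 = x^3 is a perfect cube, so E-series; the 4-jet and mu = 6 give E_6.

E_{6}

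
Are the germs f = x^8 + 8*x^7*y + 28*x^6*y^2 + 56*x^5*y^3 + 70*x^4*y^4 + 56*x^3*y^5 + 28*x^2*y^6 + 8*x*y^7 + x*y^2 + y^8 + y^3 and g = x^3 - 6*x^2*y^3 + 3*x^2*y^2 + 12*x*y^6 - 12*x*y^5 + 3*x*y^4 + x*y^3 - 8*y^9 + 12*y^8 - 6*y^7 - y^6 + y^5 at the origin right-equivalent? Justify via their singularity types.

No.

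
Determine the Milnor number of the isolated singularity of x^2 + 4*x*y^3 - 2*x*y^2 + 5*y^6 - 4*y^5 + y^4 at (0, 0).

The Hessian of f at 0 has rank 1. Corank 1: A-series; mu = 5 gives A_5.

5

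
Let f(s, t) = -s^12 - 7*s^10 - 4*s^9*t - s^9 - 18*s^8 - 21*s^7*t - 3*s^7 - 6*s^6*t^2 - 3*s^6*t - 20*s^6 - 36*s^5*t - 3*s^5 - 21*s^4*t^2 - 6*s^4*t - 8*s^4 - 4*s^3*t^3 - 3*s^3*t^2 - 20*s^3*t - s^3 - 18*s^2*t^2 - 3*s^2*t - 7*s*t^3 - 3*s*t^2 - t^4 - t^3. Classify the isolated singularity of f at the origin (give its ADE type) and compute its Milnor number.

Type E7, Milnor number mu = 7.

The Hessian of f at 0 has rank 0. Corank 2; j^3 = -(s + t)^3 is a perfect cube, so E-series; the 4-jet and mu = 7 give E_7.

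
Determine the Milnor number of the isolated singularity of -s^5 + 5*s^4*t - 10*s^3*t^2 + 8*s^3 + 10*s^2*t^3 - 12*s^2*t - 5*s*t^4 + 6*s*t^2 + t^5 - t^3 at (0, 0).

8

The Hessian of f at 0 is [[0, 0], [0, 0]] with rank 0, so corank 2. A Groebner basis of the Jacobian ideal J(f) in C{s,t} is {t^5, s*t^3 - 5*t^4/8, s^2 - s*t + t^2/4}; counting standard monomials gives mu = 8. Corank 2; j^3 = (2*s - t)^3 is a perfect cube, so E-series; the 5-jet and mu = 8 give E_8.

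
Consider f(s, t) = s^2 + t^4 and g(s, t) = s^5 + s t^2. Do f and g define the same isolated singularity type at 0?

The Hessian of f at 0 is [[2, 0], [0, 0]] with rank 1, so corank 1. A Groebner basis of the Jacobian ideal J(f) in C{s,t} is {t^3, s}; counting standard monomials gives mu = 3. Corank 1: A-series; mu = 3 gives A_3. The Hessian of g at 0 is [[0, 0], [0, 0]] with rank 0, so corank 2. A Groebner basis of the Jacobian ideal J(g) in C{s,t} is {s^4 + t^2/5, t^3, s*t}; counting standard monomials gives mu = 6. Corank 2; j^3 = s*t^2 has shape L^2 M (L != M), so D-series; mu = 6 gives D_6. f is A_3 but g is D_6, hence not right-equivalent.

No.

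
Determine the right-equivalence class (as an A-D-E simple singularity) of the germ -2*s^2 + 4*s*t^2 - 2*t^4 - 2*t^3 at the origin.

A2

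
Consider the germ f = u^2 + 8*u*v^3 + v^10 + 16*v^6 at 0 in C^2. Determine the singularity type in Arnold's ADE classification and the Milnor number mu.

The Hessian of f at 0 is [[2, 0], [0, 0]] with rank 1, so corank 1. A Groebner basis of the Jacobian ideal J(f) in C{u,v} is {u^3, u/4 + v^3}; counting standard monomials gives mu = 9. Corank 1: A-series; mu = 9 gives A_9.

Type A_9, Milnor number mu = 9.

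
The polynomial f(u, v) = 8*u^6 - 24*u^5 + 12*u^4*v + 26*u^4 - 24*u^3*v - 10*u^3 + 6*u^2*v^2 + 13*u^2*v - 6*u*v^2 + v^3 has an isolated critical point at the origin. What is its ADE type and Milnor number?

Type D4, Milnor number mu = 4.

The Hessian of f at 0 is [[0, 0], [0, 0]] with rank 0, so corank 2. A Groebner basis of the Jacobian ideal J(f) in C{u,v} is {v^3, u^2 - 3*v^2/11, u*v - 6*v^2/11}; counting standard monomials gives mu = 4. Corank 2; j^3 = -(2*u - v)*(5*u^2 - 4*u*v + v^2) splits into three distinct lines over C (the quadratic factor has nonzero discriminant), so D_4.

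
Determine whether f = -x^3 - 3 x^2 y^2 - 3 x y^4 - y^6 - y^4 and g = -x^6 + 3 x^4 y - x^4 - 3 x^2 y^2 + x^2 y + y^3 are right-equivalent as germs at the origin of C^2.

No.

The Hessian of f at 0 is [[0, 0], [0, 0]] with rank 0, so corank 2. A Groebner basis of the Jacobian ideal J(f) in C{x,y} is {x^3, x^2*y, x^2/2 + x*y^2, y^3}; counting standard monomials gives mu = 6. Corank 2; j^3 = -x^3 is a perfect cube, so E-series; the 4-jet and mu = 6 give E_6. The Hessian of g at 0 is [[0, 0], [0, 0]] with rank 0, so corank 2. A Groebner basis of the Jacobian ideal J(g) in C{x,y} is {y^3, x^2 + 3*y^2, x*y}; counting standard monomials gives mu = 4. Corank 2; j^3 = y*(x^2 + y^2) splits into three distinct lines over C (the quadratic factor has nonzero discriminant), so D_4. f is E_6 but g is D_4, hence not right-equivalent.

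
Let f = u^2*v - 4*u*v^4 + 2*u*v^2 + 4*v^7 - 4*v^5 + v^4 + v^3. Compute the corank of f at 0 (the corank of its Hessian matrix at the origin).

Hessian at 0 has rank 0.

2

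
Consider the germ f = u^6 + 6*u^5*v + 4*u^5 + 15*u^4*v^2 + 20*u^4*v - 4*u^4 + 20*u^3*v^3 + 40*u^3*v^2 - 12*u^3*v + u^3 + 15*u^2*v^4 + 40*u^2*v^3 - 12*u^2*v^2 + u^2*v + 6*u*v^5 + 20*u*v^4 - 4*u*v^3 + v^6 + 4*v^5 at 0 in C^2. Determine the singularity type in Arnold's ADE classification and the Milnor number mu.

Type D7, Milnor number mu = 7.

The Hessian of f at 0 has rank 0. Corank 2; j^3 = u^2*(u + v) has shape L^2 M (L != M), so D-series; mu = 7 gives D_7.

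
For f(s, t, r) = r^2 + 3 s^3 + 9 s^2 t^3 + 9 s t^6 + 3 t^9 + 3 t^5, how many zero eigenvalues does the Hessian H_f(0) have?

Hessian at 0 has rank 1.

2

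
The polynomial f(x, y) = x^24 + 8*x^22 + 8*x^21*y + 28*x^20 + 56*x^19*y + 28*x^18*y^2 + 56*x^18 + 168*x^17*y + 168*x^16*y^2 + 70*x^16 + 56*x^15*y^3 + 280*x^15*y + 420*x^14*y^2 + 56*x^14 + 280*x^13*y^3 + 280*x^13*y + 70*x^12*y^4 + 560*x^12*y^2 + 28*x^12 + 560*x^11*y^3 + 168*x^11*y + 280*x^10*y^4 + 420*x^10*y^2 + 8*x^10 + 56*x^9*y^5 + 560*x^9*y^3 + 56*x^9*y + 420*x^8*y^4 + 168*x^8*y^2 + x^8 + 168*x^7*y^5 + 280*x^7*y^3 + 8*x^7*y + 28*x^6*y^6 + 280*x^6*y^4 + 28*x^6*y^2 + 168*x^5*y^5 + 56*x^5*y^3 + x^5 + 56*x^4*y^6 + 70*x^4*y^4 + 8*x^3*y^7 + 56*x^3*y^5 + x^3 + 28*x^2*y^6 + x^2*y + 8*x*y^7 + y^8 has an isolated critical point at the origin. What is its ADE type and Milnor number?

The Hessian of f at 0 has rank 0. Corank 2; j^3 = x^2*(x + y) has shape L^2 M (L != M), so D-series; mu = 9 gives D_9.

Type D9, Milnor number mu = 9.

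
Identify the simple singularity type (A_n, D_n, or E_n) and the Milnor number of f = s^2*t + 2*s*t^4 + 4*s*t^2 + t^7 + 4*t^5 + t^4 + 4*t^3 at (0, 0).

Type D_5, Milnor number mu = 5.

The Hessian of f at 0 has rank 0. Corank 2; j^3 = t*(s + 2*t)^2 has shape L^2 M (L != M), so D-series; mu = 5 gives D_5.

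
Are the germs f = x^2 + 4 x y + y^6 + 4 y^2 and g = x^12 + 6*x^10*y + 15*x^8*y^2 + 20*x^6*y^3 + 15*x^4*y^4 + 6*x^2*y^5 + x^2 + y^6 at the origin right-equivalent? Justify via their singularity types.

The Hessian of f at 0 has rank 1. Corank 1: A-series; mu = 5 gives A_5. The Hessian of g at 0 has rank 1. Corank 1: A-series; mu = 5 gives A_5. Both have type A_5, hence right-equivalent.

Yes.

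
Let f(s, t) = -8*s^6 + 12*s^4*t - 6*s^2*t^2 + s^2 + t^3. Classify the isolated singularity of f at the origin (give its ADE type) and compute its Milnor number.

Type A_2, Milnor number mu = 2.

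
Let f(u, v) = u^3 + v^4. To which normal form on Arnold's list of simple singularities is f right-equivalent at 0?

The Hessian of f at 0 has rank 0. Corank 2; j^3 = u^3 is a perfect cube, so E-series; the 4-jet and mu = 6 give E_6.

E_{6}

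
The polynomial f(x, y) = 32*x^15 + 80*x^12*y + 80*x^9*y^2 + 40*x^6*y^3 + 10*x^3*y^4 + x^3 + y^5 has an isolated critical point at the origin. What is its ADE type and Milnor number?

Type E_8, Milnor number mu = 8.

The Hessian of f at 0 is [[0, 0], [0, 0]] with rank 0, so corank 2. A Groebner basis of the Jacobian ideal J(f) in C{x,y} is {y^4, x^2}; counting standard monomials gives mu = 8. Corank 2; j^3 = x^3 is a perfect cube, so E-series; the 5-jet and mu = 8 give E_8.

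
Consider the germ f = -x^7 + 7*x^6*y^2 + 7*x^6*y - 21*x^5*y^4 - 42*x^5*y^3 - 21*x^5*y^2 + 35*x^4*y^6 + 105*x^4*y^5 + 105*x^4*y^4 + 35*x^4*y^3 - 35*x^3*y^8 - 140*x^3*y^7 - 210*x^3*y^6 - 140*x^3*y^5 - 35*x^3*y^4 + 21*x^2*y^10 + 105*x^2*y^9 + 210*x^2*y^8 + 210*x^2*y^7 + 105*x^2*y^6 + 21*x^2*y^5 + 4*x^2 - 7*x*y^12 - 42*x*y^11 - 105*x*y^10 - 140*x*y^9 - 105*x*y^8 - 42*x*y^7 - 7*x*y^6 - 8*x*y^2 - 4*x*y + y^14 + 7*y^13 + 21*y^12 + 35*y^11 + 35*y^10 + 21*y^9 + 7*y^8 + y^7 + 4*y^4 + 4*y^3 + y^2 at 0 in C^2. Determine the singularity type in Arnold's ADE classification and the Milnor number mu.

The Hessian of f at 0 has rank 1. Corank 1: A-series; mu = 6 gives A_6.

Type A6, Milnor number mu = 6.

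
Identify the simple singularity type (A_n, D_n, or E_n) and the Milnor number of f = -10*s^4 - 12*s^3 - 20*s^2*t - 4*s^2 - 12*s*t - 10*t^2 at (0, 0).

Type A1, Milnor number mu = 1.

The Hessian of f at 0 has rank 2. Corank 0: nondegenerate Morse point, so A_1.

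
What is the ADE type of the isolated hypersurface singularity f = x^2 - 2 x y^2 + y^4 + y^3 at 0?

A2

The Hessian of f at 0 is [[2, 0], [0, 0]] with rank 1, so corank 1. A Groebner basis of the Jacobian ideal J(f) in C{x,y} is {y^2, x}; counting standard monomials gives mu = 2. Corank 1: A-series; mu = 2 gives A_2.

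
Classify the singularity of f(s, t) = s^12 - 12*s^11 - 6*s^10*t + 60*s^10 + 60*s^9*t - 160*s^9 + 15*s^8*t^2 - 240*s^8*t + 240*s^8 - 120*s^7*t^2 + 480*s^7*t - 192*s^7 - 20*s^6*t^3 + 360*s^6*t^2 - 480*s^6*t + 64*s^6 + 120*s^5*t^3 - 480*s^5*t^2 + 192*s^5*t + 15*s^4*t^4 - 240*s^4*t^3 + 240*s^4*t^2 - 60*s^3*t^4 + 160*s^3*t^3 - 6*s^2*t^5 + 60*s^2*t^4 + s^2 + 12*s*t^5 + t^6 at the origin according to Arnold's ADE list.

A5

The Hessian of f at 0 is [[2, 0], [0, 0]] with rank 1, so corank 1. A Groebner basis of the Jacobian ideal J(f) in C{s,t} is {t^5, s}; counting standard monomials gives mu = 5. Corank 1: A-series; mu = 5 gives A_5.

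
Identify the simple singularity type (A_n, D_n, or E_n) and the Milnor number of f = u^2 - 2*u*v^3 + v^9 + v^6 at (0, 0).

The Hessian of f at 0 is [[2, 0], [0, 0]] with rank 1, so corank 1. A Groebner basis of the Jacobian ideal J(f) in C{u,v} is {u^2*v^2, u^3, -u + v^3}; counting standard monomials gives mu = 8. Corank 1: A-series; mu = 8 gives A_8.

Type A_8, Milnor number mu = 8.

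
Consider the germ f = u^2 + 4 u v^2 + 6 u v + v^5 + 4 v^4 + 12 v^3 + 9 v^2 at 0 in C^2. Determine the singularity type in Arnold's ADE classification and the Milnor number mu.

Type A_{4}, Milnor number mu = 4.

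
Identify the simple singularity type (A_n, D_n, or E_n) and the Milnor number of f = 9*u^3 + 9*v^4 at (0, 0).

The Hessian of f at 0 is [[0, 0], [0, 0]] with rank 0, so corank 2. A Groebner basis of the Jacobian ideal J(f) in C{u,v} is {v^3, u^2}; counting standard monomials gives mu = 6. Corank 2; j^3 = 9*u^3 is a perfect cube, so E-series; the 4-jet and mu = 6 give E_6.

Type E6, Milnor number mu = 6.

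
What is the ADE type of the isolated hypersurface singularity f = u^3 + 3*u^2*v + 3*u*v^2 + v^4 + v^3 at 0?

The Hessian of f at 0 is [[0, 0], [0, 0]] with rank 0, so corank 2. A Groebner basis of the Jacobian ideal J(f) in C{u,v} is {v^3, u^2 + 2*u*v + v^2}; counting standard monomials gives mu = 6. Corank 2; j^3 = (u + v)^3 is a perfect cube, so E-series; the 4-jet and mu = 6 give E_6.

E_6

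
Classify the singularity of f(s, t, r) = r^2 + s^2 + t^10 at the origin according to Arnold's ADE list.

The Hessian of f at 0 has rank 2. Corank 1: A-series; mu = 9 gives A_9.

A_9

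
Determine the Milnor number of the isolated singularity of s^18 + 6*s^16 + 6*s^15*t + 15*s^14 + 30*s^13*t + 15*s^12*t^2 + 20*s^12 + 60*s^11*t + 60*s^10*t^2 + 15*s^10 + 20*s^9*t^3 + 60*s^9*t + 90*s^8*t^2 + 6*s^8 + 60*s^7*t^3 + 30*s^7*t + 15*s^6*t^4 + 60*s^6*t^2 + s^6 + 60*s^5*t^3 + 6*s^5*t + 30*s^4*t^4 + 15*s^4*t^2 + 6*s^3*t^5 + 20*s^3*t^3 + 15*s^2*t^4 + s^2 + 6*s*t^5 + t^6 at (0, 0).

5

The Hessian of f at 0 has rank 1. Corank 1: A-series; mu = 5 gives A_5.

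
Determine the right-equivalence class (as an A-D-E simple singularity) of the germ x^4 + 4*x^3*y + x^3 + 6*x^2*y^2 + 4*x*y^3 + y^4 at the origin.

The Hessian of f at 0 is [[0, 0], [0, 0]] with rank 0, so corank 2. A Groebner basis of the Jacobian ideal J(f) in C{x,y} is {y^4, x*y^2 + y^3/3, x^2}; counting standard monomials gives mu = 6. Corank 2; j^3 = x^3 is a perfect cube, so E-series; the 4-jet and mu = 6 give E_6.

E6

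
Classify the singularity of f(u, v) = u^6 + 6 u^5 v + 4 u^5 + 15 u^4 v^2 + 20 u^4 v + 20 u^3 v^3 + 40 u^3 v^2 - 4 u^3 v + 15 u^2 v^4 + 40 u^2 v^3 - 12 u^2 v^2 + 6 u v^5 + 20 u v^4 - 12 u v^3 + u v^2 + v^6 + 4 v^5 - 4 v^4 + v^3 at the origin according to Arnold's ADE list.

The Hessian of f at 0 is [[0, 0], [0, 0]] with rank 0, so corank 2. A Groebner basis of the Jacobian ideal J(f) in C{u,v} is {u^3 - 3*u*v^2/4 - u*v/2 + v^2, u^2*v + 5*u*v^2/4 - v^2/2, v^3}; counting standard monomials gives mu = 7. Corank 2; j^3 = v^2*(u + v) has shape L^2 M (L != M), so D-series; mu = 7 gives D_7.

D_7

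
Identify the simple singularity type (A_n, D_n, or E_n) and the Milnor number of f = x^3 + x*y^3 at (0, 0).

The Hessian of f at 0 has rank 0. Corank 2; j^3 = x^3 is a perfect cube, so E-series; the 4-jet and mu = 7 give E_7.

Type E7, Milnor number mu = 7.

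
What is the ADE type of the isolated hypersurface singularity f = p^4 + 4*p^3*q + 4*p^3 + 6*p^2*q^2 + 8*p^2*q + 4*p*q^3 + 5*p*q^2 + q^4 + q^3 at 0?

D5

The Hessian of f at 0 has rank 0. Corank 2; j^3 = (p + q)*(2*p + q)^2 has shape L^2 M (L != M), so D-series; mu = 5 gives D_5.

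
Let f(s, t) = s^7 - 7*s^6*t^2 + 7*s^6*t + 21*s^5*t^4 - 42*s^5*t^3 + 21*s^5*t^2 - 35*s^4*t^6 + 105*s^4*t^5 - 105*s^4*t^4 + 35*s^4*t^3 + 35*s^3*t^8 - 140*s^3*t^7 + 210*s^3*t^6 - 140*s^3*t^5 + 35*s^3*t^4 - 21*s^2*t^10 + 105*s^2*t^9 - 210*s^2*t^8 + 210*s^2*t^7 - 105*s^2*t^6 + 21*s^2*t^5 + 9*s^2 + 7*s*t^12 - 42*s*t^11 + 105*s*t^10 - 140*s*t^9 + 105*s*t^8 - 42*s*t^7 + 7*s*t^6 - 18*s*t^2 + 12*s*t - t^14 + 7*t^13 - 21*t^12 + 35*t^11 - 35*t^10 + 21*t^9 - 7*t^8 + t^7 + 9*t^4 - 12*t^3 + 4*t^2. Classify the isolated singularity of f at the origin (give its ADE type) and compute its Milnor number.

Type A_{6}, Milnor number mu = 6.

The Hessian of f at 0 has rank 1. Corank 1: A-series; mu = 6 gives A_6.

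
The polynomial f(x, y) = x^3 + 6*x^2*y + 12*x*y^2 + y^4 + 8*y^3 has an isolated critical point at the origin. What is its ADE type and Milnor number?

The Hessian of f at 0 has rank 0. Corank 2; j^3 = (x + 2*y)^3 is a perfect cube, so E-series; the 4-jet and mu = 6 give E_6.

Type E6, Milnor number mu = 6.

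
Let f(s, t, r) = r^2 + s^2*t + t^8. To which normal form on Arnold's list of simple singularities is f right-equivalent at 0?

D_9

The Hessian of f at 0 has rank 1. Corank 2; j^3 = s^2*t has shape L^2 M (L != M), so D-series; mu = 9 gives D_9.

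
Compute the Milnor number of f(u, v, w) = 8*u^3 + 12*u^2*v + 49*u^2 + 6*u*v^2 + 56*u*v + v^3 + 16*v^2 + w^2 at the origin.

2

The Hessian of f at 0 has rank 2. Corank 1: A-series; mu = 2 gives A_2.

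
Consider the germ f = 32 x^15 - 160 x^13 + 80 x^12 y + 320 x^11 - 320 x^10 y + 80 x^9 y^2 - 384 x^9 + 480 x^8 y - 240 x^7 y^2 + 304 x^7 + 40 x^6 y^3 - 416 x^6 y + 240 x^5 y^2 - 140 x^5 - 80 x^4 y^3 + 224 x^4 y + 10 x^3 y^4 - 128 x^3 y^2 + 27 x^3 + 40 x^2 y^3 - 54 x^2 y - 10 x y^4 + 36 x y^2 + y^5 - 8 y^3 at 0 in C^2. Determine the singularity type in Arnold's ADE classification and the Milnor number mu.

The Hessian of f at 0 is [[0, 0], [0, 0]] with rank 0, so corank 2. A Groebner basis of the Jacobian ideal J(f) in C{x,y} is {1215*x^2/64 + x*y^3 - 405*x*y/16 + 135*y^2/16, 243*x^2/8 - 81*x*y/2 + y^4 + 27*y^2/2, x^3 - 4*x*y^2/3 + 16*y^3/27, x^2*y - 4*x*y^2/3 + 4*y^3/9}; counting standard monomials gives mu = 8. Corank 2; j^3 = (3*x - 2*y)^3 is a perfect cube, so E-series; the 5-jet and mu = 8 give E_8.

Type E_{8}, Milnor number mu = 8.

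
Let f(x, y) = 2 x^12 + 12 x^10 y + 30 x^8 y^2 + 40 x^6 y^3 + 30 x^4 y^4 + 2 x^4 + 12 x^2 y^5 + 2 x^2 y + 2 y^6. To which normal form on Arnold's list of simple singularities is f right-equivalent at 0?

D_{7}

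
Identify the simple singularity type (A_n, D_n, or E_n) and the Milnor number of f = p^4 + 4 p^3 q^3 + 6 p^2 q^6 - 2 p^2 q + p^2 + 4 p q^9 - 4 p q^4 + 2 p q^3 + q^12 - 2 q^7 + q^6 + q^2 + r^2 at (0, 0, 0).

Type A_{1}, Milnor number mu = 1.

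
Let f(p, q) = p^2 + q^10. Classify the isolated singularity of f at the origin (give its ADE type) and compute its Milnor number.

Type A_{9}, Milnor number mu = 9.

The Hessian of f at 0 is [[2, 0], [0, 0]] with rank 1, so corank 1. A Groebner basis of the Jacobian ideal J(f) in C{p,q} is {q^9, p}; counting standard monomials gives mu = 9. Corank 1: A-series; mu = 9 gives A_9.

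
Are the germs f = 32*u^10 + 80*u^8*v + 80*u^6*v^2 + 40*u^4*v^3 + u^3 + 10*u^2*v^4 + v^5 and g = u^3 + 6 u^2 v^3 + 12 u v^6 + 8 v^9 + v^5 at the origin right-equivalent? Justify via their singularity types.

Yes.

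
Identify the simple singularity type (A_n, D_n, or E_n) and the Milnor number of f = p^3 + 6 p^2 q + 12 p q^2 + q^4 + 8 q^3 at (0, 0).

The Hessian of f at 0 is [[0, 0], [0, 0]] with rank 0, so corank 2. A Groebner basis of the Jacobian ideal J(f) in C{p,q} is {q^3, p^2 + 4*p*q + 4*q^2}; counting standard monomials gives mu = 6. Corank 2; j^3 = (p + 2*q)^3 is a perfect cube, so E-series; the 4-jet and mu = 6 give E_6.

Type E6, Milnor number mu = 6.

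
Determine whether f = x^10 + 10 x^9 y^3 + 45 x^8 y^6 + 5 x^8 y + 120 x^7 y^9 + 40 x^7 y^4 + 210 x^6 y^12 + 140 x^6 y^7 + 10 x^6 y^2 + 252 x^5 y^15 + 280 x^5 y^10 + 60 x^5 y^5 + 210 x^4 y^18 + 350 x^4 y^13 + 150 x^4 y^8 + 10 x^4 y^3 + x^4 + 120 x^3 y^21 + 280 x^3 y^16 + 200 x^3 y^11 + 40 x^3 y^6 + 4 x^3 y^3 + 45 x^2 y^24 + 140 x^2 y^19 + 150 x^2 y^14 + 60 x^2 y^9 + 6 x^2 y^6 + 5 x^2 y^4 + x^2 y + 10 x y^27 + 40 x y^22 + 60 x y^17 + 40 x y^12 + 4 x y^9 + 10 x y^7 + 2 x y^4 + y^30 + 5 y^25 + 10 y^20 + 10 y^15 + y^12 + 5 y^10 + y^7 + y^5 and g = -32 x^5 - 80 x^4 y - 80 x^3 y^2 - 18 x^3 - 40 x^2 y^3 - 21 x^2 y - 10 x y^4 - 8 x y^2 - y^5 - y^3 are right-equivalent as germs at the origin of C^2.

Yes.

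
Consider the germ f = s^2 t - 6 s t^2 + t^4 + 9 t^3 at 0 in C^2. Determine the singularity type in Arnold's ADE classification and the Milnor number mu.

The Hessian of f at 0 has rank 0. Corank 2; j^3 = t*(s - 3*t)^2 has shape L^2 M (L != M), so D-series; mu = 5 gives D_5.

Type D_{5}, Milnor number mu = 5.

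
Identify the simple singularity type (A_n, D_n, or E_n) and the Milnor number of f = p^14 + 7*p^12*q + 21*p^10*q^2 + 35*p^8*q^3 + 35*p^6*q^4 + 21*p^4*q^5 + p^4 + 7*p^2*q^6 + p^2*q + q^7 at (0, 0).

Type D8, Milnor number mu = 8.

The Hessian of f at 0 is [[0, 0], [0, 0]] with rank 0, so corank 2. A Groebner basis of the Jacobian ideal J(f) in C{p,q} is {p^2/7 + q^6, p^3, p*q}; counting standard monomials gives mu = 8. Corank 2; j^3 = p^2*q has shape L^2 M (L != M), so D-series; mu = 8 gives D_8.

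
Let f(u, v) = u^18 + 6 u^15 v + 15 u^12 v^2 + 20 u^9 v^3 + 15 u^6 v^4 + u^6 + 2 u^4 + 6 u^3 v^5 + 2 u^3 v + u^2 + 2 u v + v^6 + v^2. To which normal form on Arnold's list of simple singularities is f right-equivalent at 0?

A_5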